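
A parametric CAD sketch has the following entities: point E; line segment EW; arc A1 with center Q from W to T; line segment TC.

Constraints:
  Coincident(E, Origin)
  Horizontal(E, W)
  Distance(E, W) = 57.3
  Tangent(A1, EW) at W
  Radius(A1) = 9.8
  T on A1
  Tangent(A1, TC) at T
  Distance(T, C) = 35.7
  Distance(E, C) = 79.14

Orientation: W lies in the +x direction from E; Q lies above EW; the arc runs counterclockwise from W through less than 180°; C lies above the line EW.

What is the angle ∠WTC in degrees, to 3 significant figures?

133°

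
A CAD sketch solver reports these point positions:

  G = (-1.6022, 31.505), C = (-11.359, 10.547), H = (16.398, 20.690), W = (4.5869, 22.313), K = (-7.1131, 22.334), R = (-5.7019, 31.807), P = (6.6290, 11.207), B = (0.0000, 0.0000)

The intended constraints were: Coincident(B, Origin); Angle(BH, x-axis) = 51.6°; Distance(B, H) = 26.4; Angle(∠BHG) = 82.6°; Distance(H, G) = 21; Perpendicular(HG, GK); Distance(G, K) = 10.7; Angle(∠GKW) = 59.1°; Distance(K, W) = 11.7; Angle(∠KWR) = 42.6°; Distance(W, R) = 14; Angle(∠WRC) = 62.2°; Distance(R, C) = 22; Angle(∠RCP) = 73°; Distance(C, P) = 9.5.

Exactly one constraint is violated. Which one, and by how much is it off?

Distance(C, P) = 9.5 — off by 8.50.

B = (0.00, 0.00) ✓; BH at 51.60° ✓; |BH| = 26.40 ✓; ∠BHG = 82.60° ✓; |HG| = 21.00 ✓; ∠(HG, GK) = 90.00° ✓; |GK| = 10.70 ✓; ∠GKW = 59.10° ✓; |KW| = 11.70 ✓; ∠KWR = 42.60° ✓; |WR| = 14.00 ✓; ∠WRC = 62.20° ✓; |RC| = 22.00 ✓; ∠RCP = 73.00° ✓; |CP| = 18.00 ✗.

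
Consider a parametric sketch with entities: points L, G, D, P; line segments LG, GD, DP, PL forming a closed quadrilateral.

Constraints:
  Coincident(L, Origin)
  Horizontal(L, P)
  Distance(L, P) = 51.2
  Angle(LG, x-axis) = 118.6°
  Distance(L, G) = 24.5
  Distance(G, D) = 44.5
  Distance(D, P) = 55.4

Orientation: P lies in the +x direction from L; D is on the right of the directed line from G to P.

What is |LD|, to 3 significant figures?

21.4

L is at the origin; L and P share the same y with |LP| = 51.2 and P in +x, so P = (51.2, 0). LG runs at 118.6° with |LG| = 24.5, so G = (-11.7, 21.5). D is determined by |GD| = 44.5 and |DP| = 55.4 together: it lies at the intersection of circle(G, 44.5) and circle(P, 55.4). With |GP| = 66.5, the foot of the radical line on GP is 25.1 from G and the perpendicular offset is √(44.5² − 25.1²) = 36.8. Taking the right-of-GP solution: D = (0.0959, -21.4).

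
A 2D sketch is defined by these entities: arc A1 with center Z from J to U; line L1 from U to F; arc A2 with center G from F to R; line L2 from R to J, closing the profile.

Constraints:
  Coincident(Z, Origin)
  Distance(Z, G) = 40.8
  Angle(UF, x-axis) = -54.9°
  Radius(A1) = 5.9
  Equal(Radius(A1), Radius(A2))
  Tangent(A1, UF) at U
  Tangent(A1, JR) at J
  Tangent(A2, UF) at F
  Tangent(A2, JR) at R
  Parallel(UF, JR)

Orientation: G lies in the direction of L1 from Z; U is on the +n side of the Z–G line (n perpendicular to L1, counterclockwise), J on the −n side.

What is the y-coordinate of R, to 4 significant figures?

-36.77

Tangency of A1 to both parallel lines with radius 5.9 puts U and J at Z ± 5.9·n: U = (4.827, 3.393), J = (-4.827, -3.393). Equal radii place F and R the same way about G: F = G + 5.9·n = (28.29, -29.99), R = G − 5.9·n = (18.63, -36.77). So R.y = -36.77.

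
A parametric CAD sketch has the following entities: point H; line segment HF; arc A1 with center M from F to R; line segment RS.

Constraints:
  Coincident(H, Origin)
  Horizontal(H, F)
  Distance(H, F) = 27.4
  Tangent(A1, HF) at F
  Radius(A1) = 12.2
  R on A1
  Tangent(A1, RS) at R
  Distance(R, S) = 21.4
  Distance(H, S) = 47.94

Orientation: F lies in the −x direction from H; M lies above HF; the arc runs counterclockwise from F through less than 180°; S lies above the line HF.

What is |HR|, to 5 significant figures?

26.568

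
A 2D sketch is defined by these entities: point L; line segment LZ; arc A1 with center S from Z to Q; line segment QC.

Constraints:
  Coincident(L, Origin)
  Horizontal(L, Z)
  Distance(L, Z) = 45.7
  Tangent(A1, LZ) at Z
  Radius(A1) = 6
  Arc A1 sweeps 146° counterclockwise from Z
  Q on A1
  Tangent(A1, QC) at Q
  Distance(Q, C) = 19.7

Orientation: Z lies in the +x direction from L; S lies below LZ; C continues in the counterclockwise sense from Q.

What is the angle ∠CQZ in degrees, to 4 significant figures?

107.0°

L is at the origin; LZ is horizontal with |LZ| = 45.7 and Z on the +x side, so Z = (45.70, 0.000). A1 meets LZ tangentially, so SZ is at right angles to LZ, so S = Z + (0, -6) = (45.70, -6.000). On A1, Z sits at bearing 90° from S; a 146° counterclockwise sweep puts Q at bearing 236°, so Q = S + 6.0·(cos 236°, sin 236°) = (42.34, -10.97). A1 meets QC tangentially, so SQ is at right angles to QC, so QC runs along (−sin 236°, cos 236°); with |QC| = 19.7, C = (58.68, -21.99). Then cos ∠CQZ = QC·QZ / (|QC||QZ|), giving 107.0°.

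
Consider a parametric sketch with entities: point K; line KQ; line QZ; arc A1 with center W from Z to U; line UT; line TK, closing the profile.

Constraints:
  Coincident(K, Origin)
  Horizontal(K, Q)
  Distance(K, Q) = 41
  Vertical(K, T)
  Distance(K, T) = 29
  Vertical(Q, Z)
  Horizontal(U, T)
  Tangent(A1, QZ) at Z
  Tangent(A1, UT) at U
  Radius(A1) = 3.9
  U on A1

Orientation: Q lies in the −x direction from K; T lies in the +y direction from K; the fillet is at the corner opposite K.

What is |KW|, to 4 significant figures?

44.79

K is at the origin; K and Q share the same y with |KQ| = 41.0 and Q on the −x side, so Q = (-41.00, 0.000). KT is vertical with |KT| = 29.0 and T on the +y side, so T = (0.000, 29.00). The virtual corner opposite K is at (-41.00, 29.00). A1 meets QZ tangentially, so WZ is at right angles to QZ and the tangent condition forces WU to be normal to UT, with radius 3.9, so the center W sits 3.9 in from both sides at W = (-37.10, 25.10). Then |KW| = |W − K| = 44.79.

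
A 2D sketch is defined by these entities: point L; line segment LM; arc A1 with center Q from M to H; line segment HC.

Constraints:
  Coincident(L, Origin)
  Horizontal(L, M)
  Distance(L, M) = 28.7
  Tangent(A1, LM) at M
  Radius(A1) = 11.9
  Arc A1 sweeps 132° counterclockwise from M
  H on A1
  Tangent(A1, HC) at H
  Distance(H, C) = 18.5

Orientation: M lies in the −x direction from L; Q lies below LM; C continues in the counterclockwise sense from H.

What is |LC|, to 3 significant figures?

42.0

On A1, M sits at bearing 90° from Q; a 132° counterclockwise sweep puts H at bearing 222°, so H = Q + 11.9·(cos 222°, sin 222°) = (-37.5, -19.9). The tangent condition forces QH to be normal to HC, so HC runs along (−sin 222°, cos 222°); with |HC| = 18.5, C = (-25.2, -33.6). Then |LC| = |C − L| = 42.0.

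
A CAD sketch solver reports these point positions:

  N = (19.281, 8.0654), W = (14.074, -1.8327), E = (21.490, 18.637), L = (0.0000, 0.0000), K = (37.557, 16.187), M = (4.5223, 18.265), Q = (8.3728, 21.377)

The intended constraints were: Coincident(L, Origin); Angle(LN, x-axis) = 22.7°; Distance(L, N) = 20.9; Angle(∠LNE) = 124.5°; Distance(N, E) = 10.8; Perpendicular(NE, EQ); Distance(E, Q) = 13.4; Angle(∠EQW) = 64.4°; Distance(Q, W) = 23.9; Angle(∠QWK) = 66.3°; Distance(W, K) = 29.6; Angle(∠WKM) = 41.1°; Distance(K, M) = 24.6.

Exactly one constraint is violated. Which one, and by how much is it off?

Distance(K, M) = 24.6 — off by 8.50.

L = (0.00, 0.00) ✓; LN at 22.70° ✓; |LN| = 20.90 ✓; ∠LNE = 124.5° ✓; |NE| = 10.80 ✓; ∠(NE, EQ) = 90.00° ✓; |EQ| = 13.40 ✓; ∠EQW = 64.40° ✓; |QW| = 23.90 ✓; ∠QWK = 66.30° ✓; |WK| = 29.60 ✓; ∠WKM = 41.10° ✓; |KM| = 33.10 ✗.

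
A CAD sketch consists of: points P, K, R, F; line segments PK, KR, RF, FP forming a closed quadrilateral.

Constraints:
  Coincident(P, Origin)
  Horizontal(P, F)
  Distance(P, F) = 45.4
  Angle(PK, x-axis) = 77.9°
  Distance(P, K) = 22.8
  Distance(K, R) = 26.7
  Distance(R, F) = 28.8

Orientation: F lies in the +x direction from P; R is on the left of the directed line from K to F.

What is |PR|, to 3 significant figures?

40.2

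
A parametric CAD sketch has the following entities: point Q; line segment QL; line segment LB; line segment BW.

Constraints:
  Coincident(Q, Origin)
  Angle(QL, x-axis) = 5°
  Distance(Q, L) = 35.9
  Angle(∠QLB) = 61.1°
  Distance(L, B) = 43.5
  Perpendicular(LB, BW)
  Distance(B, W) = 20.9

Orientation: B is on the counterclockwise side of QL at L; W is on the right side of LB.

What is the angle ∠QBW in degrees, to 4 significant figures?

140.2°

Q is at the origin; QL runs at 5.0° with length 35.9, so L = 35.9·(cos 5.0°, sin 5.0°) = (35.76, 3.129). ∠QLB = 61.1°, so LB runs at 5.0° + (180° − 61.1°) = 123.9° from the x-axis; with |LB| = 43.5, B = L + 43.5·(cos 123.9°, sin 123.9°) = (11.50, 39.23). The perpendicularity gives BW at right angles to LB; with |BW| = 20.9 on the right of LB, W = B + 20.9·(0.8300, 0.5577) = (28.85, 50.89). Then cos ∠QBW = BQ·BW / (|BQ||BW|), giving 140.2°.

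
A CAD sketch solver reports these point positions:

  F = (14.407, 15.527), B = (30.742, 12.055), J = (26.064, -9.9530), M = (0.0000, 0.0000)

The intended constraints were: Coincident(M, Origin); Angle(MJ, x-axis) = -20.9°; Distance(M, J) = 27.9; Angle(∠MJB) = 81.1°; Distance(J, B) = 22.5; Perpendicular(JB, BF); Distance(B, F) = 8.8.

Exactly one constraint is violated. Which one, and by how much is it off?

Distance(B, F) = 8.8 — off by 7.90.

M = (0.00, 0.00) ✓; MJ at -20.90° ✓; |MJ| = 27.90 ✓; ∠MJB = 81.10° ✓; |JB| = 22.50 ✓; ∠(JB, BF) = 90.00° ✓; |BF| = 16.70 ✗.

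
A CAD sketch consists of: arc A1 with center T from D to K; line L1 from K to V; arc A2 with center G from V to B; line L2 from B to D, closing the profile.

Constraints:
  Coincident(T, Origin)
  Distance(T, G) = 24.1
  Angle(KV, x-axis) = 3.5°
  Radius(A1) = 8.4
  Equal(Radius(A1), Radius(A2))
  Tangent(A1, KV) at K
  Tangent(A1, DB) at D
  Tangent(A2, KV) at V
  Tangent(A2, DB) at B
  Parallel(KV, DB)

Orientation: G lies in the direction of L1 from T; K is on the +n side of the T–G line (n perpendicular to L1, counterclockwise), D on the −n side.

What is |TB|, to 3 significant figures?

25.5

The slot axis is L1's direction at 3.5°, so u = (cos 3.5°, sin 3.5°) = (0.998, 0.0610) and n = (−sin 3.5°, cos 3.5°) = (-0.0610, 0.998). T is at the origin and G lies 24.1 along u from T, so G = 24.1·u = (24.1, 1.47). Tangency of A1 to both parallel lines with radius 8.4 puts K and D at T ± 8.4·n: K = (-0.513, 8.38), D = (0.513, -8.38). Equal radii place V and B the same way about G: V = G + 8.4·n = (23.5, 9.86), B = G − 8.4·n = (24.6, -6.91). Then |TB| = |B − T| = 25.5.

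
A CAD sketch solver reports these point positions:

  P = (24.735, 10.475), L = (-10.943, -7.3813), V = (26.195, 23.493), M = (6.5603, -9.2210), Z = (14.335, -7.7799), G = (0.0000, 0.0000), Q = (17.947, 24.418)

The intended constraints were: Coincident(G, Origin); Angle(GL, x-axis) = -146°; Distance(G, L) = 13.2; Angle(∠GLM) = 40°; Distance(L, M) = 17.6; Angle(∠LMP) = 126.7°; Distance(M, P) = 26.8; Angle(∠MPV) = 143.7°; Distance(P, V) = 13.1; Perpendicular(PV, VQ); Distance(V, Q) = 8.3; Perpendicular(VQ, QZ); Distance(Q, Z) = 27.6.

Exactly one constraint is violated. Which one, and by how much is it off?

Distance(Q, Z) = 27.6 — off by 4.80.

G = (0.00, 0.00) ✓; GL at -146.0° ✓; |GL| = 13.20 ✓; ∠GLM = 40.00° ✓; |LM| = 17.60 ✓; ∠LMP = 126.7° ✓; |MP| = 26.80 ✓; ∠MPV = 143.7° ✓; |PV| = 13.10 ✓; ∠(PV, VQ) = 90.00° ✓; |VQ| = 8.300 ✓; ∠(VQ, QZ) = 90.00° ✓; |QZ| = 32.40 ✗.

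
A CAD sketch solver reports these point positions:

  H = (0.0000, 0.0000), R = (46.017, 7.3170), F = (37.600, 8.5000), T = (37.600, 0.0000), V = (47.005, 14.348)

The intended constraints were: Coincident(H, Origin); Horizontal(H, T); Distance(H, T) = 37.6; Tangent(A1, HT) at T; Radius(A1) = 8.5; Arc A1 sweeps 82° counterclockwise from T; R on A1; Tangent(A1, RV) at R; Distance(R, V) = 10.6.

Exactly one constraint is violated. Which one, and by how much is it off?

Distance(R, V) = 10.6 — off by 3.50.

H = (0.00, 0.00) ✓; H.y = 0.00, T.y = 0.00 ✓; |HT| = 37.60 ✓; ∠(FT, TH) = 90.00° ✓; |FT| = 8.500 ✓; bearing(F→R) − bearing(F→T) = 82.00° ✓; |FR| = 8.500 ✓; ∠(FR, RV) = 90.00° ✓; |RV| = 7.100 ✗.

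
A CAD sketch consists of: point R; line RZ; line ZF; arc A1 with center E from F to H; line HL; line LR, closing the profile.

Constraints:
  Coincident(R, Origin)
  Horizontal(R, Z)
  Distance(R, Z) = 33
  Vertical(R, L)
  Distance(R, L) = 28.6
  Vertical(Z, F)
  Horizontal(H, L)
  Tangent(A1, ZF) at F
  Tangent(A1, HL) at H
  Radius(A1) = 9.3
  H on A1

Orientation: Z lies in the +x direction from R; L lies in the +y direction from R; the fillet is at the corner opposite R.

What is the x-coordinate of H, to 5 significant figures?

23.700

R is at the origin; RZ is horizontal with |RZ| = 33.0 and Z on the +x side, so Z = (33.000, 0.0000). R and L share the same x with |RL| = 28.6 and L on the +y side, so L = (0.0000, 28.600). The virtual corner opposite R is at (33.000, 28.600). Since A1 is tangent to ZF there, EF ⟂ ZF and the tangent condition forces EH to be normal to HL, with radius 9.3, so the center E sits 9.3 in from both sides at E = (23.700, 19.300). That places the tangent points at F = (33.000, 19.300) on ZF and H = (23.700, 28.600) on HL. So H.x = 23.700.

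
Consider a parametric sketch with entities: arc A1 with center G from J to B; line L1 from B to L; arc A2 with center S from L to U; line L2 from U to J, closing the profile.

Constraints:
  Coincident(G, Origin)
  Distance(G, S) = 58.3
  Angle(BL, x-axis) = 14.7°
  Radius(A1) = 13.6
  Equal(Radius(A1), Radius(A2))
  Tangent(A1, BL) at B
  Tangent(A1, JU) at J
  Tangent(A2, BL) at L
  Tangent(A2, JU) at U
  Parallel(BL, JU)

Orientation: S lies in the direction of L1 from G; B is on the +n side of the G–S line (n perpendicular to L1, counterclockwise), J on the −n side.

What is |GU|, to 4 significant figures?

59.87

Tangency of A1 to both parallel lines with radius 13.6 puts B and J at G ± 13.6·n: B = (-3.451, 13.15), J = (3.451, -13.15). Equal radii place L and U the same way about S: L = S + 13.6·n = (52.94, 27.95), U = S − 13.6·n = (59.84, 1.639). Then |GU| = |U − G| = 59.87.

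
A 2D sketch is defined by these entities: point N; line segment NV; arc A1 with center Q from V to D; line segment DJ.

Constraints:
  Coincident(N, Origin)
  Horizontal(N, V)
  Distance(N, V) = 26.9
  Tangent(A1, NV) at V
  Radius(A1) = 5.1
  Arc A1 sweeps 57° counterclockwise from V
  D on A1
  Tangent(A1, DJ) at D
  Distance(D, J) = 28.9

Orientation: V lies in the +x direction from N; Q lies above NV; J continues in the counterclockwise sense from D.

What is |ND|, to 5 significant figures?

31.264

Tangency of A1 to NV means the radius QV is perpendicular to NV, so Q = V + (0, 5.1) = (26.900, 5.1000). On A1, V sits at bearing -90° from Q; a 57° counterclockwise sweep puts D at bearing -33°, so D = Q + 5.1·(cos -33°, sin -33°) = (31.177, 2.3223). Then |ND| = |D − N| = 31.264.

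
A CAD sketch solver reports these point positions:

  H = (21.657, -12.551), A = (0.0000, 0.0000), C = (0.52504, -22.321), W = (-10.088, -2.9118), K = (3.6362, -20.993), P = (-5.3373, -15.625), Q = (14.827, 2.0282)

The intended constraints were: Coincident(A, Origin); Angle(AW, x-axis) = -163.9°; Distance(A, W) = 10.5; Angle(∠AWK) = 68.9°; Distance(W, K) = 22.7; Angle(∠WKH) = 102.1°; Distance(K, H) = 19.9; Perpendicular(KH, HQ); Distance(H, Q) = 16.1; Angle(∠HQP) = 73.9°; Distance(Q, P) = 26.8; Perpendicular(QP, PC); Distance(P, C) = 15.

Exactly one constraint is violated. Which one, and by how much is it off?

Distance(P, C) = 15 — off by 6.10.

A = (0.00, 0.00) ✓; AW at -163.9° ✓; |AW| = 10.50 ✓; ∠AWK = 68.90° ✓; |WK| = 22.70 ✓; ∠WKH = 102.1° ✓; |KH| = 19.90 ✓; ∠(KH, HQ) = 90.00° ✓; |HQ| = 16.10 ✓; ∠HQP = 73.90° ✓; |QP| = 26.80 ✓; ∠(QP, PC) = 90.00° ✓; |PC| = 8.900 ✗.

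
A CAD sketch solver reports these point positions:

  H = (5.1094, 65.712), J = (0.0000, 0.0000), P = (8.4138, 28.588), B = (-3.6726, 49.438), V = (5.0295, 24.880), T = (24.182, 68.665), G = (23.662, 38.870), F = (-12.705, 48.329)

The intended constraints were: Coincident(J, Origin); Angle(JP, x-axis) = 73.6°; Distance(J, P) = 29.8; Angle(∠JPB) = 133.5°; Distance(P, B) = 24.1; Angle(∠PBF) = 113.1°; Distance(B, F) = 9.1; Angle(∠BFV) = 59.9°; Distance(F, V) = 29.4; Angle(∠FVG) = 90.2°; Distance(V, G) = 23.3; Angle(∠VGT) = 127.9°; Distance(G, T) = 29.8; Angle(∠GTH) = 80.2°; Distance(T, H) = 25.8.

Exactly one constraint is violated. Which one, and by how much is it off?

Distance(T, H) = 25.8 — off by 6.50.

J = (0.00, 0.00) ✓; JP at 73.60° ✓; |JP| = 29.80 ✓; ∠JPB = 133.5° ✓; |PB| = 24.10 ✓; ∠PBF = 113.1° ✓; |BF| = 9.100 ✓; ∠BFV = 59.90° ✓; |FV| = 29.40 ✓; ∠FVG = 90.20° ✓; |VG| = 23.30 ✓; ∠VGT = 127.9° ✓; |GT| = 29.80 ✓; ∠GTH = 80.20° ✓; |TH| = 19.30 ✗.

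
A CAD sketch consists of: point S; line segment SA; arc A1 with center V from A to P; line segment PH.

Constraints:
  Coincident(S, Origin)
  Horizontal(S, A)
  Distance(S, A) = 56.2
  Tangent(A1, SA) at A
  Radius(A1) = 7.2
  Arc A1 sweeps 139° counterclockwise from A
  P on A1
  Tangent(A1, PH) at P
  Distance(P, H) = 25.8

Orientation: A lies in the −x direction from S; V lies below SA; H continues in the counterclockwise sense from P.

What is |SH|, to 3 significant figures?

50.9

On A1, A sits at bearing 90° from V; a 139° counterclockwise sweep puts P at bearing 229°, so P = V + 7.2·(cos 229°, sin 229°) = (-60.9, -12.6). Tangency of A1 to PH means the radius VP is perpendicular to PH, so PH runs along (−sin 229°, cos 229°); with |PH| = 25.8, H = (-41.5, -29.6). Then |SH| = |H − S| = 50.9.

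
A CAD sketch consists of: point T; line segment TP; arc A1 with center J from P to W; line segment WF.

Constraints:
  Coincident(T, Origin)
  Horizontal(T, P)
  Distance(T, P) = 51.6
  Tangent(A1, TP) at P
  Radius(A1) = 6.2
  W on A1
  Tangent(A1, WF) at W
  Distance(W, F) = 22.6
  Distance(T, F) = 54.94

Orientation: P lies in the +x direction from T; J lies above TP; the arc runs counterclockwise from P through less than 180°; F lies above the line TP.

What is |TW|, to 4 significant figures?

57.81

T is at the origin; T and P share the same y with |TP| = 51.6 and P on the +x side, so P = (51.60, 0.000). Tangency of A1 to TP means the radius JP is perpendicular to TP, so J = P + (0, 6.2) = (51.60, 6.200). Since JW ⟂ WF (tangency), |JF| = √(6.2² + 22.6²) = 23.44 regardless of where W sits on A1. So F lies on both circle(T, 54.94) and circle(J, 23.44); the above-TP intersection is F = (46.60, 29.10). W is the foot of the tangent from F: W = (57.09, 9.078).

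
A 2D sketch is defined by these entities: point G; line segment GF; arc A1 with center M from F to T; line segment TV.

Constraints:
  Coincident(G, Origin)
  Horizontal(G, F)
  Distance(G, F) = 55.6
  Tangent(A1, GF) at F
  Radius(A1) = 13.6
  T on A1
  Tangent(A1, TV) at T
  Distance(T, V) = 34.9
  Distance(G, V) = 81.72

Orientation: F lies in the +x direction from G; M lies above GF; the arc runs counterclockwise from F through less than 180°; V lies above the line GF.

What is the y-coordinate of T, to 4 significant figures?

15.32

G is at the origin; G and F share the same y with |GF| = 55.6 and F on the +x side, so F = (55.60, 0.000). A1 meets GF tangentially, so MF is at right angles to GF, so M = F + (0, 13.6) = (55.60, 13.60). Since MT ⟂ TV (tangency), |MV| = √(13.6² + 34.9²) = 37.46 regardless of where T sits on A1. So V lies on both circle(G, 81.72) and circle(M, 37.46); the above-GF intersection is V = (64.69, 49.94). T is the foot of the tangent from V: T = (69.09, 15.32).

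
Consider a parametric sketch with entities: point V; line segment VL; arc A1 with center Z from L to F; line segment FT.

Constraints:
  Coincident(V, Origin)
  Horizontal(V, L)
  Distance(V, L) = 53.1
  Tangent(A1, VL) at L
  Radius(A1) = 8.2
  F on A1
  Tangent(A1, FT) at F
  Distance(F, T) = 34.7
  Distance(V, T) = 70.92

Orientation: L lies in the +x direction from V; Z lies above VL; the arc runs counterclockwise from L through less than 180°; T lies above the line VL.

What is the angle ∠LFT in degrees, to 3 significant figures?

131°

V is at the origin; VL is horizontal with |VL| = 53.1 and L on the +x side, so L = (53.1, 0.00). The tangent condition forces ZL to be normal to VL, so Z = L + (0, 8.2) = (53.1, 8.20). Since ZF ⟂ FT (tangency), |ZT| = √(8.2² + 34.7²) = 35.7 regardless of where F sits on A1. So T lies on both circle(V, 70.92) and circle(Z, 35.7); the above-VL intersection is T = (55.8, 43.8). F is the foot of the tangent from T: F = (61.2, 9.47).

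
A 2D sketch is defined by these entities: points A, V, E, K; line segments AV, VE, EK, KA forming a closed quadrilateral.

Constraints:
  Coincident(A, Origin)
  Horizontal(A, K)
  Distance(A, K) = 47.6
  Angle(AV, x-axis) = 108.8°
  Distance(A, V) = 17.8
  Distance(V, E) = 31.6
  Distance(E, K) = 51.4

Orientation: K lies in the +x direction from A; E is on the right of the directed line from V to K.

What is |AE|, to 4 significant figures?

14.59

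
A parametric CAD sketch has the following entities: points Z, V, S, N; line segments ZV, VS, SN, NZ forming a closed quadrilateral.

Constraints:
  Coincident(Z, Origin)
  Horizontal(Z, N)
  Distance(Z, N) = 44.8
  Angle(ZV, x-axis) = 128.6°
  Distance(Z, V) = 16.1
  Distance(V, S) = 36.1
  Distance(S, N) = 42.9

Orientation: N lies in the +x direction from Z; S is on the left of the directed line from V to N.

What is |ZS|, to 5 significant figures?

39.051

Checks: |VS| = 36.10 ✓; |SN| = 42.90 ✓.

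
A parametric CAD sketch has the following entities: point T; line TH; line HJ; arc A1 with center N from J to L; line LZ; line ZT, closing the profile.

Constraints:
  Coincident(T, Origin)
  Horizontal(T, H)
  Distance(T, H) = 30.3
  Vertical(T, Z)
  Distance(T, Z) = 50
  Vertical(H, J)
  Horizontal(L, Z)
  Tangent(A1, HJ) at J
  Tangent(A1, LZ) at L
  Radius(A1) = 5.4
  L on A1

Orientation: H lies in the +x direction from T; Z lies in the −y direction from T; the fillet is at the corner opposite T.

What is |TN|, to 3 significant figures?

51.1

T is at the origin; T and H share the same y with |TH| = 30.3 and H on the +x side, so H = (30.3, 0.00). TZ is vertical with |TZ| = 50.0 and Z on the −y side, so Z = (0.00, -50.0). The virtual corner opposite T is at (30.3, -50.0). Tangency of A1 to HJ means the radius NJ is perpendicular to HJ and tangency of A1 to LZ means the radius NL is perpendicular to LZ, with radius 5.4, so the center N sits 5.4 in from both sides at N = (24.9, -44.6). Then |TN| = |N − T| = 51.1.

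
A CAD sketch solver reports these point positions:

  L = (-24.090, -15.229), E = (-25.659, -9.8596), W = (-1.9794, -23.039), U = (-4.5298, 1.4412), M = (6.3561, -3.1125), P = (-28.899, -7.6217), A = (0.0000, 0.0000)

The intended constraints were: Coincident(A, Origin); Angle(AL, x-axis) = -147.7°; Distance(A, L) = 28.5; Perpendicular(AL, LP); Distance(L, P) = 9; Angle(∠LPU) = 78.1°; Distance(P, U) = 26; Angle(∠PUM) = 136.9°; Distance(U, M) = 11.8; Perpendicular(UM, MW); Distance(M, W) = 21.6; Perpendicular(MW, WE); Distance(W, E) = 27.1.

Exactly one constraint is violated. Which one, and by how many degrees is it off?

Perpendicular(MW, WE) — off by 6.40°.

A = (0.00, 0.00) ✓; AL at -147.7° ✓; |AL| = 28.50 ✓; ∠(AL, LP) = 90.00° ✓; |LP| = 9.000 ✓; ∠LPU = 78.10° ✓; |PU| = 26.00 ✓; ∠PUM = 136.9° ✓; |UM| = 11.80 ✓; ∠(UM, MW) = 90.00° ✓; |MW| = 21.60 ✓; ∠(MW, WE) = 96.40° ✗; |WE| = 27.10 ✓.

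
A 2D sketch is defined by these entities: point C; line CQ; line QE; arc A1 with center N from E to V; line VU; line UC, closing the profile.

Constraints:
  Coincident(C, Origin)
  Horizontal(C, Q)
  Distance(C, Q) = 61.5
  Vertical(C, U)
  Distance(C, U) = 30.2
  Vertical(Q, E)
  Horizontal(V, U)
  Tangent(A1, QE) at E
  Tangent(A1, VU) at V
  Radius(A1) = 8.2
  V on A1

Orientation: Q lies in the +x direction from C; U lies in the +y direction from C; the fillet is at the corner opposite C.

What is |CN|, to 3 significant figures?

57.7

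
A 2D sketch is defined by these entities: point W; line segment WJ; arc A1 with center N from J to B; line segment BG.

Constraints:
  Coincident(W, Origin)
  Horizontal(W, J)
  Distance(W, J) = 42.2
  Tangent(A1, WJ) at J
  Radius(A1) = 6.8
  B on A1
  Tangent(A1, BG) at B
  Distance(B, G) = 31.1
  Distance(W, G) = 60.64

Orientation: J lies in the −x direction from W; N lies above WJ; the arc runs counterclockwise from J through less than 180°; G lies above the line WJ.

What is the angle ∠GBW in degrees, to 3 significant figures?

126°

Checks: |NB| = 6.800 ✓; ∠(NB, BG) = 90.00° ✓; |BG| = 31.10 ✓; |WG| = 60.64 ✓.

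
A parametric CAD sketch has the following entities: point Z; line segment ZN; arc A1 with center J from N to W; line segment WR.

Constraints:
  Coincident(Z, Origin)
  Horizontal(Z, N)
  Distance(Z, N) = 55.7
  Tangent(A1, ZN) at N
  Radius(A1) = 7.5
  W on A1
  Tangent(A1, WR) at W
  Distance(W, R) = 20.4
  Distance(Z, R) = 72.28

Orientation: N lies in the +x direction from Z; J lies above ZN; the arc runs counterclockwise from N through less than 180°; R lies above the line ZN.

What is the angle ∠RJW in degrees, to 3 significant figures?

69.8°

Checks: |JN| = 7.500 ✓; |JW| = 7.500 ✓; ∠(JW, WR) = 90.00° ✓; |WR| = 20.40 ✓; |ZR| = 72.28 ✓.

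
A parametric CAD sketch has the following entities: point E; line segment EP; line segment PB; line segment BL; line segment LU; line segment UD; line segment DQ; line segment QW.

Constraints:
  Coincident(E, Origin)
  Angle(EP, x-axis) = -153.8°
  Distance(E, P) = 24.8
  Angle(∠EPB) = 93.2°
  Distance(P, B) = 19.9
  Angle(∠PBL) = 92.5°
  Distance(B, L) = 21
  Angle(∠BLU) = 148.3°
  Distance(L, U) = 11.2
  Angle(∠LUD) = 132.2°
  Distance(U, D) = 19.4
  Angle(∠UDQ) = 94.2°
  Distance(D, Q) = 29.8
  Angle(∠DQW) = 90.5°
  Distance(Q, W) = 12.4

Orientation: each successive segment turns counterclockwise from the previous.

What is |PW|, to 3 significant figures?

2.94

E is at the origin; EP runs at -153.8° with length 24.8, so P = (-22.3, -10.9). ∠EPB = 93.2° gives PB at -67.0° from the x-axis; with |PB| = 19.9, B = (-14.5, -29.3). ∠PBL = 92.5° gives BL at 20.5° from the x-axis; with |BL| = 21.0, L = (5.19, -21.9). ∠BLU = 148.3° gives LU at 52.2° from the x-axis; with |LU| = 11.2, U = (12.1, -13.1). ∠LUD = 132.2° gives UD at 100° from the x-axis; with |UD| = 19.4, D = (8.69, 6.04). ∠UDQ = 94.2° gives DQ at -174° from the x-axis; with |DQ| = 29.8, Q = (-21.0, 3.03). ∠DQW = 90.5° gives QW at -84.7° from the x-axis; with |QW| = 12.4, W = (-19.8, -9.32). Then |PW| = |W − P| = 2.94.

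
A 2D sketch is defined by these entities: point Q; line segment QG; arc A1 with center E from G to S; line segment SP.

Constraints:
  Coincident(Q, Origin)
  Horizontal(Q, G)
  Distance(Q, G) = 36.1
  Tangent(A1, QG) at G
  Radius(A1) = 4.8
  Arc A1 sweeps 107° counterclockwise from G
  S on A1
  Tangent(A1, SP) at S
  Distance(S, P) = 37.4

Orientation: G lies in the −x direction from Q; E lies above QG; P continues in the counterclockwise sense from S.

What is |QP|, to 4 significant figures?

59.69

On A1, G sits at bearing -90° from E; a 107° counterclockwise sweep puts S at bearing 17°, so S = E + 4.8·(cos 17°, sin 17°) = (-31.51, 6.203). Tangency of A1 to SP means the radius ES is perpendicular to SP, so SP runs along (−sin 17°, cos 17°); with |SP| = 37.4, P = (-42.44, 41.97). Then |QP| = |P − Q| = 59.69.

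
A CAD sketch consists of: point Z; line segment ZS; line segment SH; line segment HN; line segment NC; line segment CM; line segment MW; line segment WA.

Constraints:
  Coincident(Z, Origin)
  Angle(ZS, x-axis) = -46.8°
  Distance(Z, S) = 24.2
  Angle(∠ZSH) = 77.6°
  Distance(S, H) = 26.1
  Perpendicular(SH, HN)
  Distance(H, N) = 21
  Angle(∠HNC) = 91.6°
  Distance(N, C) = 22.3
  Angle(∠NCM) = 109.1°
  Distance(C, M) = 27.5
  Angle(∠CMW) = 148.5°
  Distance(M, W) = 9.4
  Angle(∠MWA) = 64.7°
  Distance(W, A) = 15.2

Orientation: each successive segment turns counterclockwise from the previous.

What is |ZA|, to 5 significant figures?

28.168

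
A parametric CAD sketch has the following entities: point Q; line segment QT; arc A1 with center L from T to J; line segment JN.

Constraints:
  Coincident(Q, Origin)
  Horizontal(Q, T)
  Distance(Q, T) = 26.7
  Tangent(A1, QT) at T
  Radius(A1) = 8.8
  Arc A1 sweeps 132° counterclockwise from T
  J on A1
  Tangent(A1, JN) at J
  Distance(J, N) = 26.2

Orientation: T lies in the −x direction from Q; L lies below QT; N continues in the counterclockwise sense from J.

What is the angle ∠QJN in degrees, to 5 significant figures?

71.840°

Q is at the origin; Q and T share the same y with |QT| = 26.7 and T on the −x side, so T = (-26.700, 0.0000). Tangency of A1 to QT means the radius LT is perpendicular to QT, so L = T + (0, -8.8) = (-26.700, -8.8000). On A1, T sits at bearing 90° from L; a 132° counterclockwise sweep puts J at bearing 222°, so J = L + 8.8·(cos 222°, sin 222°) = (-33.240, -14.688). Since A1 is tangent to JN there, LJ ⟂ JN, so JN runs along (−sin 222°, cos 222°); with |JN| = 26.2, N = (-15.708, -34.159). Then cos ∠QJN = JQ·JN / (|JQ||JN|), giving 71.840°.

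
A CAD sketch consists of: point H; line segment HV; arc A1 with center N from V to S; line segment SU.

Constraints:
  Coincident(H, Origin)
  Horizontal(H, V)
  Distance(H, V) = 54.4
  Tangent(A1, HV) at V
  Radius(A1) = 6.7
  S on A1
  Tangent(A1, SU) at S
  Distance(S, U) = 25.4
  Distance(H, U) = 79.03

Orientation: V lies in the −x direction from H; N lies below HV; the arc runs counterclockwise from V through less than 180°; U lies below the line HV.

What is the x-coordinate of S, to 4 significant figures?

-59.49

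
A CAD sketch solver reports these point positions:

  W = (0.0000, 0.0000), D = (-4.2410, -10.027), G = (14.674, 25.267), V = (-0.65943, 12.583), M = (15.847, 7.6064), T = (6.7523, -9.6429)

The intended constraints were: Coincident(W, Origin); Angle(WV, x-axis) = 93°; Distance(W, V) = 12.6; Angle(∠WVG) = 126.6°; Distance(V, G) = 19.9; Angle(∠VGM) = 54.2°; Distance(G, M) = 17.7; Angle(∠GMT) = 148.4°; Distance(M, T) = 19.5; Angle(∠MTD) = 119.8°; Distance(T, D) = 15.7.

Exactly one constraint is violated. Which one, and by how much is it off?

Distance(T, D) = 15.7 — off by 4.70.

W = (0.00, 0.00) ✓; WV at 93.00° ✓; |WV| = 12.60 ✓; ∠WVG = 126.6° ✓; |VG| = 19.90 ✓; ∠VGM = 54.20° ✓; |GM| = 17.70 ✓; ∠GMT = 148.4° ✓; |MT| = 19.50 ✓; ∠MTD = 119.8° ✓; |TD| = 11.00 ✗.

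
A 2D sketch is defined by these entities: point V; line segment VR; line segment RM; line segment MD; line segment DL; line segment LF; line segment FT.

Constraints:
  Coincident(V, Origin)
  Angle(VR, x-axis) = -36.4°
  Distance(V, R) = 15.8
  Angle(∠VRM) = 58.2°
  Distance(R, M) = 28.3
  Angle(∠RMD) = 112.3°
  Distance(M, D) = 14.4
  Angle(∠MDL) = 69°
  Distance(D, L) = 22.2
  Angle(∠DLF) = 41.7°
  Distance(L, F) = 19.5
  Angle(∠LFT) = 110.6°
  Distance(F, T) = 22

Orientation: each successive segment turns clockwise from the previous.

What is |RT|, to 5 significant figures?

46.689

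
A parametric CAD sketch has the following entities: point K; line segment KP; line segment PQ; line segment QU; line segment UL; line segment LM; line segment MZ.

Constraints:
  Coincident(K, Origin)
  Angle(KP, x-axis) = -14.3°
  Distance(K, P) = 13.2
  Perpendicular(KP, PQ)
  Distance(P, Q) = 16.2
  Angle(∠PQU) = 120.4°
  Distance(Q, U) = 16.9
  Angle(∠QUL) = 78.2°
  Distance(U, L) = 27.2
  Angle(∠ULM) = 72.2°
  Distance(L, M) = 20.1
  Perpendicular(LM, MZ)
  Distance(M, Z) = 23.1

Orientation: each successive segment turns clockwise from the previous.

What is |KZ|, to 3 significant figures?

24.1

K is at the origin; KP runs at -14.3° with length 13.2, so P = (12.8, -3.26). KP is perpendicular to PQ, so PQ runs at -104°; with |PQ| = 16.2, Q = (8.79, -19.0). ∠PQU = 120.4° gives QU at -164° from the x-axis; with |QU| = 16.9, U = (-7.45, -23.6). ∠QUL = 78.2° gives UL at 94.3° from the x-axis; with |UL| = 27.2, L = (-9.49, 3.48). ∠ULM = 72.2° gives LM at -13.5° from the x-axis; with |LM| = 20.1, M = (10.1, -1.21). The perpendicularity gives MZ at right angles to LM, so MZ runs at -104°; with |MZ| = 23.1, Z = (4.67, -23.7). Then |KZ| = |Z − K| = 24.1.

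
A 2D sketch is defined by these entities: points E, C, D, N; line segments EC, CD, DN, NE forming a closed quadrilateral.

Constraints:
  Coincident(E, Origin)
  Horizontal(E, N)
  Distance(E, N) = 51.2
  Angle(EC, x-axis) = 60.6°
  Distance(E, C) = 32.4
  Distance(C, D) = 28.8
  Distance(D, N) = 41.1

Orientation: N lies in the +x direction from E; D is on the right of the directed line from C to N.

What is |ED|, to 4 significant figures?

10.10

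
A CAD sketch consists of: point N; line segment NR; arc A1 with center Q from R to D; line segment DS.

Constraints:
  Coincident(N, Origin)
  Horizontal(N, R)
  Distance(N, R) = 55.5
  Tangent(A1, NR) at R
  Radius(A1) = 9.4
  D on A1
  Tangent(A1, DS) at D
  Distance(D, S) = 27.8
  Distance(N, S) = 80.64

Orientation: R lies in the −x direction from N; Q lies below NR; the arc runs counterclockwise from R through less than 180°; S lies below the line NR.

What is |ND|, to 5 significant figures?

64.618

N is at the origin; N and R share the same y with |NR| = 55.5 and R on the −x side, so R = (-55.500, 0.0000). Since A1 is tangent to NR there, QR ⟂ NR, so Q = R + (0, -9.4) = (-55.500, -9.4000). Since QD ⟂ DS (tangency), |QS| = √(9.4² + 27.8²) = 29.346 regardless of where D sits on A1. So S lies on both circle(N, 80.64) and circle(Q, 29.346); the below-NR intersection is S = (-73.908, -32.255). D is the foot of the tangent from S: D = (-64.324, -6.1591).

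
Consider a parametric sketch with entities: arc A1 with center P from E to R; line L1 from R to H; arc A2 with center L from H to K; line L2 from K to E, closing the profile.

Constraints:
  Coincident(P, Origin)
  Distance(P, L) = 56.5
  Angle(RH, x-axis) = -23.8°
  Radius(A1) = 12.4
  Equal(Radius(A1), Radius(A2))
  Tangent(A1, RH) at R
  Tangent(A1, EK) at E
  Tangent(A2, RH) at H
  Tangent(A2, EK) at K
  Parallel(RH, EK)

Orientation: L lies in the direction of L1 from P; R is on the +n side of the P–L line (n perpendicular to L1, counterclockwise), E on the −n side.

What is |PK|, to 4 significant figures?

57.84

The slot axis is L1's direction at -23.8°, so u = (cos -23.8°, sin -23.8°) = (0.9150, -0.4035) and n = (−sin -23.8°, cos -23.8°) = (0.4035, 0.9150). P is at the origin and L lies 56.5 along u from P, so L = 56.5·u = (51.70, -22.80). Tangency of A1 to both parallel lines with radius 12.4 puts R and E at P ± 12.4·n: R = (5.004, 11.35), E = (-5.004, -11.35). Equal radii place H and K the same way about L: H = L + 12.4·n = (56.70, -11.45), K = L − 12.4·n = (46.69, -34.15). Then |PK| = |K − P| = 57.84.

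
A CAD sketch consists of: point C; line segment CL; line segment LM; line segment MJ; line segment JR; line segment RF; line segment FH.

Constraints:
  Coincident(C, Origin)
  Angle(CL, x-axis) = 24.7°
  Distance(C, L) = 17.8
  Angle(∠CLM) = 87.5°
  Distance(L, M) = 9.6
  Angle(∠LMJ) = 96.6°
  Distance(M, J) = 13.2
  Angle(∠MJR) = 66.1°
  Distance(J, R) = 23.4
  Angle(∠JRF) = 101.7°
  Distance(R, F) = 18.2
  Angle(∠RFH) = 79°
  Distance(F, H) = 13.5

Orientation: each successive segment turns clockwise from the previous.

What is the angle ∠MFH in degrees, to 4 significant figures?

15.52°

C is at the origin; CL runs at 24.7° with length 17.8, so L = (16.17, 7.438). ∠CLM = 87.5° gives LM at -67.80° from the x-axis; with |LM| = 9.6, M = (19.80, -1.450). ∠LMJ = 96.6° gives MJ at -151.2° from the x-axis; with |MJ| = 13.2, J = (8.231, -7.809). ∠MJR = 66.1° gives JR at 94.90° from the x-axis; with |JR| = 23.4, R = (6.233, 15.51). ∠JRF = 101.7° gives RF at 16.60° from the x-axis; with |RF| = 18.2, F = (23.67, 20.70). ∠RFH = 79.0° gives FH at -84.40° from the x-axis; with |FH| = 13.5, H = (24.99, 7.269). Then cos ∠MFH = FM·FH / (|FM||FH|), giving 15.52°.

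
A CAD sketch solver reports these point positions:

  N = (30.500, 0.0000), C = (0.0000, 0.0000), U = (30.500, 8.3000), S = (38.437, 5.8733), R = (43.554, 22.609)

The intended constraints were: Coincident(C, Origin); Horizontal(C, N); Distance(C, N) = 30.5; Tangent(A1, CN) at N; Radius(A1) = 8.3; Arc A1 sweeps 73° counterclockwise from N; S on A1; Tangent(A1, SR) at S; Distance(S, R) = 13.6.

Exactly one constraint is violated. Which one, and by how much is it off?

Distance(S, R) = 13.6 — off by 3.90.

C = (0.00, 0.00) ✓; C.y = 0.00, N.y = 0.00 ✓; |CN| = 30.50 ✓; ∠(UN, NC) = 90.00° ✓; |UN| = 8.300 ✓; bearing(U→S) − bearing(U→N) = 73.00° ✓; |US| = 8.300 ✓; ∠(US, SR) = 90.00° ✓; |SR| = 17.50 ✗.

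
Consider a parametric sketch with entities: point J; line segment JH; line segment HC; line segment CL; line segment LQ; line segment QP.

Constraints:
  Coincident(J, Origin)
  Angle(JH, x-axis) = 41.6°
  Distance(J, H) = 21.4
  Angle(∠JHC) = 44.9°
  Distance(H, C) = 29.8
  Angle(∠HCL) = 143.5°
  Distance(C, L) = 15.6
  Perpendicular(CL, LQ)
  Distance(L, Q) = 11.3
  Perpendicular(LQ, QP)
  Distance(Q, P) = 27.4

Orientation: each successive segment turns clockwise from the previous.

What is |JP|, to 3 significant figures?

13.1

The perpendicularity gives LQ at right angles to CL, so LQ runs at 140°; with |LQ| = 11.3, Q = (-4.50, -20.2). LQ is perpendicular to QP, so QP runs at 50.0°; with |QP| = 27.4, P = (13.1, 0.766). Then |JP| = |P − J| = 13.1.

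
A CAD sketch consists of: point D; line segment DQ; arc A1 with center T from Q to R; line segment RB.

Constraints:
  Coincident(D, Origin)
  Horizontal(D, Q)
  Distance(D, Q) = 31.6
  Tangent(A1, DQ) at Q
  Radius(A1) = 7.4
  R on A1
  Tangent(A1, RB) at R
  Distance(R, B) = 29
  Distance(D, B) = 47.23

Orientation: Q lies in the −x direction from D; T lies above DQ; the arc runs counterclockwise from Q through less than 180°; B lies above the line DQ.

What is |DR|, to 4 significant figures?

25.78

Checks: |TQ| = 7.400 ✓; |TR| = 7.400 ✓; ∠(TR, RB) = 90.00° ✓; |RB| = 29.00 ✓; |DB| = 47.23 ✓.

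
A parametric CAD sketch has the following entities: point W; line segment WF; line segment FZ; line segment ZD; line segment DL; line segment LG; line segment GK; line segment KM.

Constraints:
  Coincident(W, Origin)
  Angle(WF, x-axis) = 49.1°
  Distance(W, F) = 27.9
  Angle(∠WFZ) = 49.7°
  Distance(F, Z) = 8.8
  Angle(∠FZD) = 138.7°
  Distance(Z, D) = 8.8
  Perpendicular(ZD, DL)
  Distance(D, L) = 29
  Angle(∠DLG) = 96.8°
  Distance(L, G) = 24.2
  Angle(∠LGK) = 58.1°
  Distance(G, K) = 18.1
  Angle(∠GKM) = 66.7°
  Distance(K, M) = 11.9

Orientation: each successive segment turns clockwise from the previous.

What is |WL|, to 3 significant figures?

22.7

∠FZD = 138.7° gives ZD at -123° from the x-axis; with |ZD| = 8.8, D = (14.9, 4.97). ZD is perpendicular to DL, so DL runs at 148°; with |DL| = 29.0, L = (-9.57, 20.6). Then |WL| = |L − W| = 22.7.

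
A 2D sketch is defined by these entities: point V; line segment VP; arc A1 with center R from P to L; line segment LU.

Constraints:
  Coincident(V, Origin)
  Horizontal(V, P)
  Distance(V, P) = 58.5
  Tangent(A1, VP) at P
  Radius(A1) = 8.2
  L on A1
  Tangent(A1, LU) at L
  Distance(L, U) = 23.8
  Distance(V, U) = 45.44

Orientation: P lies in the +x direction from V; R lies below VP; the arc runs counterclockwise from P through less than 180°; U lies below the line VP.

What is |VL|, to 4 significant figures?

51.74

Checks: |RL| = 8.200 ✓; ∠(RL, LU) = 90.00° ✓; |LU| = 23.80 ✓; |VU| = 45.44 ✓.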